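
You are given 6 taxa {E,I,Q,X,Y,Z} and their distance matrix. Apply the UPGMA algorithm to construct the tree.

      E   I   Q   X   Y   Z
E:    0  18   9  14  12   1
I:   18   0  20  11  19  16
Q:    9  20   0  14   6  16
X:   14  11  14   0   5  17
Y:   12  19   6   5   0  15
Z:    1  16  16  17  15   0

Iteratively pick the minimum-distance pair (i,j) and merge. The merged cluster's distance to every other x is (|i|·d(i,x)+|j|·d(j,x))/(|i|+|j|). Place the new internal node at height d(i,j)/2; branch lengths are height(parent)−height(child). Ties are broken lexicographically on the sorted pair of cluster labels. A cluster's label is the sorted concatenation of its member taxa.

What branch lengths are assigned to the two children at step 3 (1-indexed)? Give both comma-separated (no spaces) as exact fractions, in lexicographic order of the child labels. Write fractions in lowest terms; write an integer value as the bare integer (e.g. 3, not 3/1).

1. join E+Z (d=1) ⇒ EZ; edges |E|=1/2, |Z|=1/2
  updated: d(EZ,I)=17, d(EZ,Q)=25/2, d(EZ,X)=31/2, d(EZ,Y)=27/2
2. join X+Y (d=5) ⇒ XY; edges |X|=5/2, |Y|=5/2
  updated: d(EZ,XY)=29/2, d(I,XY)=15, d(Q,XY)=10
3. join Q+XY (d=10) ⇒ QXY; edges |Q|=5, |XY|=5/2
  updated: d(EZ,QXY)=83/6, d(I,QXY)=50/3
4. join EZ+QXY (d=83/6) ⇒ EQXYZ; edges |EZ|=77/12, |QXY|=23/12
  updated: d(EQXYZ,I)=84/5
5. join EQXYZ+I (d=84/5) ⇒ EIQXYZ; edges |EQXYZ|=89/60, |I|=42/5
final tree: (((E:1/2,Z:1/2):77/12,(Q:5,(X:5/2,Y:5/2):5/2):23/12):89/60,I:42/5)
total length: 1903/60

5,5/2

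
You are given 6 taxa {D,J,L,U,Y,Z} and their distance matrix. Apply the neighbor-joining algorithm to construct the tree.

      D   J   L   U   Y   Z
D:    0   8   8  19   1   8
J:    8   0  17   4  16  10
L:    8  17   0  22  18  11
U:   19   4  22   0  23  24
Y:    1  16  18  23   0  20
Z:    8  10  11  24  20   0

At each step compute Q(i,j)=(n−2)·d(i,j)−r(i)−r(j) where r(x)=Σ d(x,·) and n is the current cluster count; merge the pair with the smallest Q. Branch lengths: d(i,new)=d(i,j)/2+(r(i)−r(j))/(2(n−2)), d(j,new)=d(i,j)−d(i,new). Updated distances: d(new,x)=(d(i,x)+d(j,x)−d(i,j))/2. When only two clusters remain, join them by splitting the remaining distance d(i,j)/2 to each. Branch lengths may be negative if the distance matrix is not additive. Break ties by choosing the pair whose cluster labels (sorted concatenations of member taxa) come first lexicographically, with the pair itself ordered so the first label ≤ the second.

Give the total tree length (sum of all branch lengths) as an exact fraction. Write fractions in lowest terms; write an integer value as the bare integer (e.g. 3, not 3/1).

257/8

1. join J+U (d=4, Q=-131) ⇒ JU; edges |J|=-21/8, |U|=53/8
  updated: d(D,JU)=23/2, d(JU,L)=35/2, d(JU,Y)=35/2, d(JU,Z)=15
2. join D+Y (d=1, Q=-82) ⇒ DY; edges |D|=-25/6, |Y|=31/6
  updated: d(DY,JU)=14, d(DY,L)=25/2, d(DY,Z)=27/2
3. join DY+JU (d=14, Q=-117/2) ⇒ DJUY; edges |DY|=43/8, |JU|=69/8
  updated: d(DJUY,L)=8, d(DJUY,Z)=29/4
4. join DJUY+L (d=8, Q=-105/4) ⇒ DJLUY; edges |DJUY|=17/8, |L|=47/8
  updated: d(DJLUY,Z)=41/8
5. join DJLUY+Z (d=41/8) ⇒ DJLUYZ; edges |DJLUY|=41/16, |Z|=41/16
final tree: ((((D:-25/6,Y:31/6):43/8,(J:-21/8,U:53/8):69/8):17/8,L:47/8):41/16,Z:41/16)
total length: 257/8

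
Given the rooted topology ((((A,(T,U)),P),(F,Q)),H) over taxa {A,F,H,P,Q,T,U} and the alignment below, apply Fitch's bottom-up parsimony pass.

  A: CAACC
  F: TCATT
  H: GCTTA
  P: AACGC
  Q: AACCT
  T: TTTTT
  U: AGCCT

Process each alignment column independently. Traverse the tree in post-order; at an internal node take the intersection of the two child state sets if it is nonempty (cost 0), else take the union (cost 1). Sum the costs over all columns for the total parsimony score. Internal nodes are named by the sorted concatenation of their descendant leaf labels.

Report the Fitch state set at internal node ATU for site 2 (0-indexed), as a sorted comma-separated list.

[col 0] TU: children T:{T}, U:{A} ∪→ {A,T}; cost 1
[col 0] ATU: children A:{C}, TU:{A,T} ∪→ {A,C,T}; cost 1
[col 0] APTU: children ATU:{A,C,T}, P:{A} ∩→ {A}; cost 0
[col 0] FQ: children F:{T}, Q:{A} ∪→ {A,T}; cost 1
[col 0] AFPQTU: children APTU:{A}, FQ:{A,T} ∩→ {A}; cost 0
[col 0] AFHPQTU: children AFPQTU:{A}, H:{G} ∪→ {A,G}; cost 1
[col 1] TU: children T:{T}, U:{G} ∪→ {G,T}; cost 1
[col 1] ATU: children A:{A}, TU:{G,T} ∪→ {A,G,T}; cost 1
[col 1] APTU: children ATU:{A,G,T}, P:{A} ∩→ {A}; cost 0
[col 1] FQ: children F:{C}, Q:{A} ∪→ {A,C}; cost 1
[col 1] AFPQTU: children APTU:{A}, FQ:{A,C} ∩→ {A}; cost 0
[col 1] AFHPQTU: children AFPQTU:{A}, H:{C} ∪→ {A,C}; cost 1
[col 2] TU: children T:{T}, U:{C} ∪→ {C,T}; cost 1
[col 2] ATU: children A:{A}, TU:{C,T} ∪→ {A,C,T}; cost 1
[col 2] APTU: children ATU:{A,C,T}, P:{C} ∩→ {C}; cost 0
[col 2] FQ: children F:{A}, Q:{C} ∪→ {A,C}; cost 1
[col 2] AFPQTU: children APTU:{C}, FQ:{A,C} ∩→ {C}; cost 0
[col 2] AFHPQTU: children AFPQTU:{C}, H:{T} ∪→ {C,T}; cost 1
[col 3] TU: children T:{T}, U:{C} ∪→ {C,T}; cost 1
[col 3] ATU: children A:{C}, TU:{C,T} ∩→ {C}; cost 0
[col 3] APTU: children ATU:{C}, P:{G} ∪→ {C,G}; cost 1
[col 3] FQ: children F:{T}, Q:{C} ∪→ {C,T}; cost 1
[col 3] AFPQTU: children APTU:{C,G}, FQ:{C,T} ∩→ {C}; cost 0
[col 3] AFHPQTU: children AFPQTU:{C}, H:{T} ∪→ {C,T}; cost 1
[col 4] TU: children T:{T}, U:{T} ∩→ {T}; cost 0
[col 4] ATU: children A:{C}, TU:{T} ∪→ {C,T}; cost 1
[col 4] APTU: children ATU:{C,T}, P:{C} ∩→ {C}; cost 0
[col 4] FQ: children F:{T}, Q:{T} ∩→ {T}; cost 0
[col 4] AFPQTU: children APTU:{C}, FQ:{T} ∪→ {C,T}; cost 1
[col 4] AFHPQTU: children AFPQTU:{C,T}, H:{A} ∪→ {A,C,T}; cost 1
per-site changes: [4, 4, 4, 4, 3]; total = 19

A,C,T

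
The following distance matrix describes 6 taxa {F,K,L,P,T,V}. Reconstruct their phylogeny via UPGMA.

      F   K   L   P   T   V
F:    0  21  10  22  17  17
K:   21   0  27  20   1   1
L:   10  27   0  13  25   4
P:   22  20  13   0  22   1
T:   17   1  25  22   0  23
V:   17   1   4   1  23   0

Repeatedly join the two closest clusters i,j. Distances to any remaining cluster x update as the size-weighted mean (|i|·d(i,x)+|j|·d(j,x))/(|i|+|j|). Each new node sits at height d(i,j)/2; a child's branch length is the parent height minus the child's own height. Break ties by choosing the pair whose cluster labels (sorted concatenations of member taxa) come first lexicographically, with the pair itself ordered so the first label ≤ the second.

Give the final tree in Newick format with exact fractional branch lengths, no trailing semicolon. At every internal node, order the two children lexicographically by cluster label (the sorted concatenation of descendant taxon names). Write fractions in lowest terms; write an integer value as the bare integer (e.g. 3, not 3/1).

step 1: merge (K,T) at d=1; branch lengths K→1/2, T→1/2; new cluster KT
  updated: d(F,KT)=19, d(KT,L)=26, d(KT,P)=21, d(KT,V)=12
step 2: merge (P,V) at d=1; branch lengths P→1/2, V→1/2; new cluster PV
  updated: d(F,PV)=39/2, d(KT,PV)=33/2, d(L,PV)=17/2
step 3: merge (L,PV) at d=17/2; branch lengths L→17/4, PV→15/4; new cluster LPV
  updated: d(F,LPV)=49/3, d(KT,LPV)=59/3
step 4: merge (F,LPV) at d=49/3; branch lengths F→49/6, LPV→47/12; new cluster FLPV
  updated: d(FLPV,KT)=39/2
step 5: merge (FLPV,KT) at d=39/2; branch lengths FLPV→19/12, KT→37/4; new cluster FKLPTV
final tree: ((F:49/6,(L:17/4,(P:1/2,V:1/2):15/4):47/12):19/12,(K:1/2,T:1/2):37/4)
total length: 395/12

((F:49/6,(L:17/4,(P:1/2,V:1/2):15/4):47/12):19/12,(K:1/2,T:1/2):37/4)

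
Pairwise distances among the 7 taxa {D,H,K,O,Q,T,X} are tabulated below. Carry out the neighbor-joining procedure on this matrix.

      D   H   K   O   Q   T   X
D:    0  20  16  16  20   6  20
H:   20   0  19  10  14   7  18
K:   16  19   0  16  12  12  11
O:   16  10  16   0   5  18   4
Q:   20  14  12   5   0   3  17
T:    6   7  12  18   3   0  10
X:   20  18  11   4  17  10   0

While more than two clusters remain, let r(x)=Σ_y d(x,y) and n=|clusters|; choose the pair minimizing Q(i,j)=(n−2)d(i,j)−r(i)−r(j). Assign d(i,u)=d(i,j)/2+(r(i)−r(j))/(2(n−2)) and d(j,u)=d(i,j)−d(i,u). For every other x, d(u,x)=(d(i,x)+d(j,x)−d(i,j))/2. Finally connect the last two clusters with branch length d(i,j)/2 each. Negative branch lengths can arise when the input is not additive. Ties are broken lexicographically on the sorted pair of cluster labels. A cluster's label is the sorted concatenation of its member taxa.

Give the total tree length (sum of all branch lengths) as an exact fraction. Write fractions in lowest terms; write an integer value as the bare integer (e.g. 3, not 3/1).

77/2

iteration 1: select O,X (d=4, Q=-129); attach at lengths (9/10, 31/10); label the merged cluster OX
  updated: d(D,OX)=16, d(H,OX)=12, d(K,OX)=23/2, d(OX,Q)=9, d(OX,T)=12
iteration 2: select D,T (d=6, Q=-94); attach at lengths (31/4, -7/4); label the merged cluster DT
  updated: d(DT,H)=21/2, d(DT,K)=11, d(DT,OX)=11, d(DT,Q)=17/2
iteration 3: select DT,H (d=21/2, Q=-65); attach at lengths (17/6, 23/3); label the merged cluster DHT
  updated: d(DHT,K)=39/4, d(DHT,OX)=25/4, d(DHT,Q)=6
iteration 4: select DHT,Q (d=6, Q=-37); attach at lengths (7/4, 17/4); label the merged cluster DHQT
  updated: d(DHQT,K)=63/8, d(DHQT,OX)=37/8
iteration 5: select DHQT,K (d=63/8, Q=-24); attach at lengths (1/2, 59/8); label the merged cluster DHKQT
  updated: d(DHKQT,OX)=33/8
iteration 6: select DHKQT,OX (d=33/8); attach at lengths (33/16, 33/16); label the merged cluster DHKOQTX
final tree: (((((D:31/4,T:-7/4):17/6,H:23/3):7/4,Q:17/4):1/2,K:59/8):33/16,(O:9/10,X:31/10):33/16)
total length: 77/2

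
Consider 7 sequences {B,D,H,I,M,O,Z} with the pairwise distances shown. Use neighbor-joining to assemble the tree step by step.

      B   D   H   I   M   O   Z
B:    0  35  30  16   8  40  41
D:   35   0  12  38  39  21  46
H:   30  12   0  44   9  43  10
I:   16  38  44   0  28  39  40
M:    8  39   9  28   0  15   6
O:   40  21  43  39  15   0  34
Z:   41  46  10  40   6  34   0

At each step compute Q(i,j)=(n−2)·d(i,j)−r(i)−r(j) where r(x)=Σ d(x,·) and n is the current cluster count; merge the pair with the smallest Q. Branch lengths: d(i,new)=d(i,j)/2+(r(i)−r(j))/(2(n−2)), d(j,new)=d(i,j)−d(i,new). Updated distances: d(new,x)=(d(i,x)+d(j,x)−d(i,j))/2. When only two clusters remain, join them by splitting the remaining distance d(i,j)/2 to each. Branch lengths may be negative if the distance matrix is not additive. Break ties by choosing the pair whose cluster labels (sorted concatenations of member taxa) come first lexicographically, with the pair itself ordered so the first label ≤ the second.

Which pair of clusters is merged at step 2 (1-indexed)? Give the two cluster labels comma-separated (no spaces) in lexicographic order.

D,O

step 1: merge (B,I) at d=16, Q=-295; branch lengths B→9/2, I→23/2; new cluster BI
  updated: d(BI,D)=57/2, d(BI,H)=29, d(BI,M)=10, d(BI,O)=63/2, d(BI,Z)=65/2
step 2: merge (D,O) at d=21, Q=-207; branch lengths D→43/4, O→41/4; new cluster DO
  updated: d(BI,DO)=39/2, d(DO,H)=17, d(DO,M)=33/2, d(DO,Z)=59/2
step 3: merge (BI,DO) at d=39/2, Q=-115; branch lengths BI→67/6, DO→25/3; new cluster BDIO
  updated: d(BDIO,H)=53/4, d(BDIO,M)=7/2, d(BDIO,Z)=85/4
step 4: merge (BDIO,M) at d=7/2, Q=-99/2; branch lengths BDIO→53/8, M→-25/8; new cluster BDIMO
  updated: d(BDIMO,H)=75/8, d(BDIMO,Z)=95/8
step 5: merge (BDIMO,H) at d=75/8, Q=-125/4; branch lengths BDIMO→45/8, H→15/4; new cluster BDHIMO
  updated: d(BDHIMO,Z)=25/4
step 6: merge (BDHIMO,Z) at d=25/4; branch lengths BDHIMO→25/8, Z→25/8; new cluster BDHIMOZ
final tree: (((((B:9/2,I:23/2):67/6,(D:43/4,O:41/4):25/3):53/8,M:-25/8):45/8,H:15/4):25/8,Z:25/8)
total length: 605/8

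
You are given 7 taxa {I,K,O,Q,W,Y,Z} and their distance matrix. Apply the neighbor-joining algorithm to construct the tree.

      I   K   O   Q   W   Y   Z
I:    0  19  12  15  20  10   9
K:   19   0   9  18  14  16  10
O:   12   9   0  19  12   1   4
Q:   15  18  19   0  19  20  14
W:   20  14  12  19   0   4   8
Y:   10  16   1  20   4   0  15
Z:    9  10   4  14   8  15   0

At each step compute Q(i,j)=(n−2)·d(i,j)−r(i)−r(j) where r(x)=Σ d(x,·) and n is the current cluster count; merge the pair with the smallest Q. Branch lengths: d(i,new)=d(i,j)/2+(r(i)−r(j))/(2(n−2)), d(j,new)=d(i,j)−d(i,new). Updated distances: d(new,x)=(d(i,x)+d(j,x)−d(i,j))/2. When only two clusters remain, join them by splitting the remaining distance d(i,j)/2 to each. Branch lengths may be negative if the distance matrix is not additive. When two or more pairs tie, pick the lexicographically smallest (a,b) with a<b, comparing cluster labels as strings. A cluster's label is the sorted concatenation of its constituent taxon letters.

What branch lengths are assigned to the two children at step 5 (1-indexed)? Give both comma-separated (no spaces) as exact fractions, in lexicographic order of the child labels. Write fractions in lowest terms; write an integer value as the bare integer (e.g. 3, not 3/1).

45/32,227/32

iteration 1: select W,Y (d=4, Q=-123); attach at lengths (31/10, 9/10); label the merged cluster WY
  updated: d(I,WY)=13, d(K,WY)=13, d(O,WY)=9/2, d(Q,WY)=35/2, d(WY,Z)=19/2
iteration 2: select I,Q (d=15, Q=-183/2); attach at lengths (89/16, 151/16); label the merged cluster IQ
  updated: d(IQ,K)=11, d(IQ,O)=8, d(IQ,WY)=31/4, d(IQ,Z)=4
iteration 3: select O,WY (d=9/2, Q=-187/4); attach at lengths (17/24, 91/24); label the merged cluster OWY
  updated: d(IQ,OWY)=45/8, d(K,OWY)=35/4, d(OWY,Z)=9/2
iteration 4: select IQ,Z (d=4, Q=-249/8); attach at lengths (81/32, 47/32); label the merged cluster IQZ
  updated: d(IQZ,K)=17/2, d(IQZ,OWY)=49/16
iteration 5: select IQZ,K (d=17/2, Q=-325/16); attach at lengths (45/32, 227/32); label the merged cluster IKQZ
  updated: d(IKQZ,OWY)=53/32
iteration 6: select IKQZ,OWY (d=53/32); attach at lengths (53/64, 53/64); label the merged cluster IKOQWYZ
final tree: ((((I:89/16,Q:151/16):81/32,Z:47/32):45/32,K:227/32):53/64,(O:17/24,(W:31/10,Y:9/10):91/24):53/64)
total length: 1205/32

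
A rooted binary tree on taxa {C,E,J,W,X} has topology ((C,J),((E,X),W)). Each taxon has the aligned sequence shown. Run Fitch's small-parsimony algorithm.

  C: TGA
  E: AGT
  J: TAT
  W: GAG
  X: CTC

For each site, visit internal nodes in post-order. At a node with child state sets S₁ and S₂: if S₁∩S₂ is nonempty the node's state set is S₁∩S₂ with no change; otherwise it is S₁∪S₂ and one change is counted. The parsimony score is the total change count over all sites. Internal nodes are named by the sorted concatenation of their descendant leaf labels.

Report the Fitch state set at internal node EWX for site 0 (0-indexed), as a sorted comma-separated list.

A,C,G

CJ@0: {T} ∩ {T} = {T} (intersection, +0)
EX@0: {A} ∪ {C} = {A,C} (union, +1)
EWX@0: {A,C} ∪ {G} = {A,C,G} (union, +1)
CEJWX@0: {T} ∪ {A,C,G} = {A,C,G,T} (union, +1)
CJ@1: {G} ∪ {A} = {A,G} (union, +1)
EX@1: {G} ∪ {T} = {G,T} (union, +1)
EWX@1: {G,T} ∪ {A} = {A,G,T} (union, +1)
CEJWX@1: {A,G} ∩ {A,G,T} = {A,G} (intersection, +0)
CJ@2: {A} ∪ {T} = {A,T} (union, +1)
EX@2: {T} ∪ {C} = {C,T} (union, +1)
EWX@2: {C,T} ∪ {G} = {C,G,T} (union, +1)
CEJWX@2: {A,T} ∩ {C,G,T} = {T} (intersection, +0)
per-site changes: [3, 3, 3]; total = 9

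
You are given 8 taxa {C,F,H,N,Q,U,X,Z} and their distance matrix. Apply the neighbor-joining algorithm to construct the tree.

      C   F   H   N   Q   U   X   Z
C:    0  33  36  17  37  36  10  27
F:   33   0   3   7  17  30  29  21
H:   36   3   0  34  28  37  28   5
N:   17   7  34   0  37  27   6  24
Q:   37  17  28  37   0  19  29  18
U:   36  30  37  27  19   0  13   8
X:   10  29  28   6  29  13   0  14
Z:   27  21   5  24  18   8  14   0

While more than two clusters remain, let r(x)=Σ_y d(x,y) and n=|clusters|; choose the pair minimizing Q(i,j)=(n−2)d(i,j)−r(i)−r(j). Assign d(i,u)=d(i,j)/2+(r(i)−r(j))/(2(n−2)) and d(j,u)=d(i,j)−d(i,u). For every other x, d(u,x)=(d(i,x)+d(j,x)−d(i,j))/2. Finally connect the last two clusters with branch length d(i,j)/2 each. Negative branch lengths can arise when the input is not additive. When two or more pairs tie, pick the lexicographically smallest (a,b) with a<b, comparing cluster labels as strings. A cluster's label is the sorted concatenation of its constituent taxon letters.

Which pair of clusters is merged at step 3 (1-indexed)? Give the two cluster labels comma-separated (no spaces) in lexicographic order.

CX,N

1. join F+H (d=3, Q=-293) ⇒ FH; edges |F|=-13/12, |H|=49/12
  updated: d(C,FH)=33, d(FH,N)=19, d(FH,Q)=21, d(FH,U)=32, d(FH,X)=27, d(FH,Z)=23/2
2. join C+X (d=10, Q=-209) ⇒ CX; edges |C|=111/10, |X|=-11/10
  updated: d(CX,FH)=25, d(CX,N)=13/2, d(CX,Q)=28, d(CX,U)=39/2, d(CX,Z)=31/2
3. join CX+N (d=13/2, Q=-182) ⇒ CNX; edges |CX|=7/8, |N|=45/8
  updated: d(CNX,FH)=75/4, d(CNX,Q)=117/4, d(CNX,U)=20, d(CNX,Z)=33/2
4. join CNX+FH (d=75/4, Q=-223/2) ⇒ CFHNX; edges |CNX|=115/12, |FH|=55/6
  updated: d(CFHNX,Q)=63/4, d(CFHNX,U)=133/8, d(CFHNX,Z)=37/8
5. join CFHNX+Z (d=37/8, Q=-467/8) ⇒ CFHNXZ; edges |CFHNX|=125/32, |Z|=23/32
  updated: d(CFHNXZ,Q)=233/16, d(CFHNXZ,U)=10
6. join CFHNXZ+Q (d=233/16, Q=-697/16) ⇒ CFHNQXZ; edges |CFHNXZ|=89/32, |Q|=377/32
  updated: d(CFHNQXZ,U)=231/32
7. join CFHNQXZ+U (d=231/32) ⇒ CFHNQUXZ; edges |CFHNQXZ|=231/64, |U|=231/64
final tree: ((((((C:111/10,X:-11/10):7/8,N:45/8):115/12,(F:-13/12,H:49/12):55/6):125/32,Z:23/32):89/32,Q:377/32):231/64,U:231/64)
total length: 2069/32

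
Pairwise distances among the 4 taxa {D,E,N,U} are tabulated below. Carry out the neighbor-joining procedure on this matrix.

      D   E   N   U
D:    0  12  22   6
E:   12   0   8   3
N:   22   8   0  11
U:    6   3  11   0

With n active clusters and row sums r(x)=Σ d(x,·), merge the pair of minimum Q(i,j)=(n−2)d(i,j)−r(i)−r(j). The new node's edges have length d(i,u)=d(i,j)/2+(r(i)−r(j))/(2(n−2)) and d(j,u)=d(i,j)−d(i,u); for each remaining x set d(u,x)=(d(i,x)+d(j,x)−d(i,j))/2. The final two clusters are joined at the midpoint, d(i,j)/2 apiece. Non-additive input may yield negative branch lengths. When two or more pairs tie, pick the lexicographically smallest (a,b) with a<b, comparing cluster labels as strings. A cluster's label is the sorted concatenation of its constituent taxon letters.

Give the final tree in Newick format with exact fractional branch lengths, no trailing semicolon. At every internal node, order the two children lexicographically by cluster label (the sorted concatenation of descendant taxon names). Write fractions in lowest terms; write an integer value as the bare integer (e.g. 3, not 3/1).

iteration 1: select D,U (d=6, Q=-48); attach at lengths (8, -2); label the merged cluster DU
  updated: d(DU,E)=9/2, d(DU,N)=27/2
iteration 2: select DU,E (d=9/2, Q=-26); attach at lengths (5, -1/2); label the merged cluster DEU
  updated: d(DEU,N)=17/2
iteration 3: select DEU,N (d=17/2); attach at lengths (17/4, 17/4); label the merged cluster DENU
final tree: (((D:8,U:-2):5,E:-1/2):17/4,N:17/4)
total length: 19

(((D:8,U:-2):5,E:-1/2):17/4,N:17/4)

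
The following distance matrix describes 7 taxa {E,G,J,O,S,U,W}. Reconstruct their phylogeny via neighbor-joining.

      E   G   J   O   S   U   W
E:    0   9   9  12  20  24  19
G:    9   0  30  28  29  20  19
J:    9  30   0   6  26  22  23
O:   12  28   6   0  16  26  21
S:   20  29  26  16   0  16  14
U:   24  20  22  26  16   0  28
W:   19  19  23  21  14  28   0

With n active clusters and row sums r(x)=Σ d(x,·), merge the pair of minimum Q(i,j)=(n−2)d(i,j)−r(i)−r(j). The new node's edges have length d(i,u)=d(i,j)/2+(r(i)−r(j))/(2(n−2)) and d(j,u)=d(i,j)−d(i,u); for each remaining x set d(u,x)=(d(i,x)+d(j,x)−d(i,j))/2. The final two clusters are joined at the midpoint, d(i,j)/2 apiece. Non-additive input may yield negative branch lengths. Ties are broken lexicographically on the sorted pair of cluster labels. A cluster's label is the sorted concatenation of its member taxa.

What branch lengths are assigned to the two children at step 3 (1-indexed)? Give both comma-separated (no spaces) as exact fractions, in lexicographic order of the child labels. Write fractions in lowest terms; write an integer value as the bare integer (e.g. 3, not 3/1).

iteration 1: select J,O (d=6, Q=-195); attach at lengths (37/10, 23/10); label the merged cluster JO
  updated: d(E,JO)=15/2, d(G,JO)=26, d(JO,S)=18, d(JO,U)=21, d(JO,W)=19
iteration 2: select E,G (d=9, Q=-293/2); attach at lengths (25/16, 119/16); label the merged cluster EG
  updated: d(EG,JO)=49/4, d(EG,S)=20, d(EG,U)=35/2, d(EG,W)=29/2
iteration 3: select S,U (d=16, Q=-205/2); attach at lengths (67/12, 125/12); label the merged cluster SU
  updated: d(EG,SU)=43/4, d(JO,SU)=23/2, d(SU,W)=13
iteration 4: select EG,JO (d=49/4, Q=-223/4); attach at lengths (77/16, 119/16); label the merged cluster EGJO
  updated: d(EGJO,SU)=5, d(EGJO,W)=85/8
iteration 5: select EGJO,SU (d=5, Q=-229/8); attach at lengths (21/16, 59/16); label the merged cluster EGJOSU
  updated: d(EGJOSU,W)=149/16
iteration 6: select EGJOSU,W (d=149/16); attach at lengths (149/32, 149/32); label the merged cluster EGJOSUW
final tree: ((((E:25/16,G:119/16):77/16,(J:37/10,O:23/10):119/16):21/16,(S:67/12,U:125/12):59/16):149/32,W:149/32)
total length: 921/16

67/12,125/12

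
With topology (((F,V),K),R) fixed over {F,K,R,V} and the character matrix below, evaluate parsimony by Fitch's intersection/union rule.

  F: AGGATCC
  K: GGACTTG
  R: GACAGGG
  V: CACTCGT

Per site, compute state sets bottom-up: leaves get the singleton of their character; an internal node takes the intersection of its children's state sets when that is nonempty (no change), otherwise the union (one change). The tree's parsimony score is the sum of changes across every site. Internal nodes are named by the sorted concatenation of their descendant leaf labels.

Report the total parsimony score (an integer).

[col 0] FV: children F:{A}, V:{C} ∪→ {A,C}; cost 1
[col 0] FKV: children FV:{A,C}, K:{G} ∪→ {A,C,G}; cost 1
[col 0] FKRV: children FKV:{A,C,G}, R:{G} ∩→ {G}; cost 0
[col 1] FV: children F:{G}, V:{A} ∪→ {A,G}; cost 1
[col 1] FKV: children FV:{A,G}, K:{G} ∩→ {G}; cost 0
[col 1] FKRV: children FKV:{G}, R:{A} ∪→ {A,G}; cost 1
[col 2] FV: children F:{G}, V:{C} ∪→ {C,G}; cost 1
[col 2] FKV: children FV:{C,G}, K:{A} ∪→ {A,C,G}; cost 1
[col 2] FKRV: children FKV:{A,C,G}, R:{C} ∩→ {C}; cost 0
[col 3] FV: children F:{A}, V:{T} ∪→ {A,T}; cost 1
[col 3] FKV: children FV:{A,T}, K:{C} ∪→ {A,C,T}; cost 1
[col 3] FKRV: children FKV:{A,C,T}, R:{A} ∩→ {A}; cost 0
[col 4] FV: children F:{T}, V:{C} ∪→ {C,T}; cost 1
[col 4] FKV: children FV:{C,T}, K:{T} ∩→ {T}; cost 0
[col 4] FKRV: children FKV:{T}, R:{G} ∪→ {G,T}; cost 1
[col 5] FV: children F:{C}, V:{G} ∪→ {C,G}; cost 1
[col 5] FKV: children FV:{C,G}, K:{T} ∪→ {C,G,T}; cost 1
[col 5] FKRV: children FKV:{C,G,T}, R:{G} ∩→ {G}; cost 0
[col 6] FV: children F:{C}, V:{T} ∪→ {C,T}; cost 1
[col 6] FKV: children FV:{C,T}, K:{G} ∪→ {C,G,T}; cost 1
[col 6] FKRV: children FKV:{C,G,T}, R:{G} ∩→ {G}; cost 0
per-site changes: [2, 2, 2, 2, 2, 2, 2]; total = 14

14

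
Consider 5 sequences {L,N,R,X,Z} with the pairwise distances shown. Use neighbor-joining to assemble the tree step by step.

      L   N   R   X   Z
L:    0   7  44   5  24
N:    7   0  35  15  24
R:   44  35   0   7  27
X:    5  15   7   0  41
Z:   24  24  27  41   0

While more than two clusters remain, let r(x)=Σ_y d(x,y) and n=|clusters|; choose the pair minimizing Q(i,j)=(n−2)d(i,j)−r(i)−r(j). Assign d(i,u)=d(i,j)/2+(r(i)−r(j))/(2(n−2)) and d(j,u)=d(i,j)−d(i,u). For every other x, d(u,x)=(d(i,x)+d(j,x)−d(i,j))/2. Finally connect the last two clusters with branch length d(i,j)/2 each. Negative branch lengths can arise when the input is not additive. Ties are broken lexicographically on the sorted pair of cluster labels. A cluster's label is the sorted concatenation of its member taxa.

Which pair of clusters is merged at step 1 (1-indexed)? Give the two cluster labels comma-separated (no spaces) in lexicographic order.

1. join R+X (d=7, Q=-160) ⇒ RX; edges |R|=11, |X|=-4
  updated: d(L,RX)=21, d(N,RX)=43/2, d(RX,Z)=61/2
2. join L+N (d=7, Q=-181/2) ⇒ LN; edges |L|=27/8, |N|=29/8
  updated: d(LN,RX)=71/4, d(LN,Z)=41/2
3. join LN+RX (d=71/4, Q=-275/4) ⇒ LNRX; edges |LN|=31/8, |RX|=111/8
  updated: d(LNRX,Z)=133/8
4. join LNRX+Z (d=133/8) ⇒ LNRXZ; edges |LNRX|=133/16, |Z|=133/16
final tree: (((L:27/8,N:29/8):31/8,(R:11,X:-4):111/8):133/16,Z:133/16)
total length: 387/8

R,X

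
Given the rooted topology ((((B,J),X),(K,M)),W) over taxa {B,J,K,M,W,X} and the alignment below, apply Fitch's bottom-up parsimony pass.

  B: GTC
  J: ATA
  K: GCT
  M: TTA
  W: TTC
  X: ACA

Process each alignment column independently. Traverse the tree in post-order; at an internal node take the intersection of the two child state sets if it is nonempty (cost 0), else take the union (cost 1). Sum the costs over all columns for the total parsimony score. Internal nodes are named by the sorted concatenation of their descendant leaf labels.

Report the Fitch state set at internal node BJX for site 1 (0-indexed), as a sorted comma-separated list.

C,T

site 0, node BJ: B={G} ∪ J={A} → {A,G} (+1)
site 0, node BJX: BJ={A,G} ∩ X={A} → {A} (+0)
site 0, node KM: K={G} ∪ M={T} → {G,T} (+1)
site 0, node BJKMX: BJX={A} ∪ KM={G,T} → {A,G,T} (+1)
site 0, node BJKMWX: BJKMX={A,G,T} ∩ W={T} → {T} (+0)
site 1, node BJ: B={T} ∩ J={T} → {T} (+0)
site 1, node BJX: BJ={T} ∪ X={C} → {C,T} (+1)
site 1, node KM: K={C} ∪ M={T} → {C,T} (+1)
site 1, node BJKMX: BJX={C,T} ∩ KM={C,T} → {C,T} (+0)
site 1, node BJKMWX: BJKMX={C,T} ∩ W={T} → {T} (+0)
site 2, node BJ: B={C} ∪ J={A} → {A,C} (+1)
site 2, node BJX: BJ={A,C} ∩ X={A} → {A} (+0)
site 2, node KM: K={T} ∪ M={A} → {A,T} (+1)
site 2, node BJKMX: BJX={A} ∩ KM={A,T} → {A} (+0)
site 2, node BJKMWX: BJKMX={A} ∪ W={C} → {A,C} (+1)
per-site changes: [3, 2, 3]; total = 8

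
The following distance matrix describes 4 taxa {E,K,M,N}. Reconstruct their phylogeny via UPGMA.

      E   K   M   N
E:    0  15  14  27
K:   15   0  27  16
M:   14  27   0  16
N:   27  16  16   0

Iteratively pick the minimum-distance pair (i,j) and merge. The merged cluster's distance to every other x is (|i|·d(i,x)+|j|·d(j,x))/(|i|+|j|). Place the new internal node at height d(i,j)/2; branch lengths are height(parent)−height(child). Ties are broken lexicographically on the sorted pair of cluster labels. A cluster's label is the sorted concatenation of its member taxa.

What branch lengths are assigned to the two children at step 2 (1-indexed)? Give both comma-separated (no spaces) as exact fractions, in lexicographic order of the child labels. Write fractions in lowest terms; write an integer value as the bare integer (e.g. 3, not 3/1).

1. join E+M (d=14) ⇒ EM; edges |E|=7, |M|=7
  updated: d(EM,K)=21, d(EM,N)=43/2
2. join K+N (d=16) ⇒ KN; edges |K|=8, |N|=8
  updated: d(EM,KN)=85/4
3. join EM+KN (d=85/4) ⇒ EKMN; edges |EM|=29/8, |KN|=21/8
final tree: ((E:7,M:7):29/8,(K:8,N:8):21/8)
total length: 145/4

8,8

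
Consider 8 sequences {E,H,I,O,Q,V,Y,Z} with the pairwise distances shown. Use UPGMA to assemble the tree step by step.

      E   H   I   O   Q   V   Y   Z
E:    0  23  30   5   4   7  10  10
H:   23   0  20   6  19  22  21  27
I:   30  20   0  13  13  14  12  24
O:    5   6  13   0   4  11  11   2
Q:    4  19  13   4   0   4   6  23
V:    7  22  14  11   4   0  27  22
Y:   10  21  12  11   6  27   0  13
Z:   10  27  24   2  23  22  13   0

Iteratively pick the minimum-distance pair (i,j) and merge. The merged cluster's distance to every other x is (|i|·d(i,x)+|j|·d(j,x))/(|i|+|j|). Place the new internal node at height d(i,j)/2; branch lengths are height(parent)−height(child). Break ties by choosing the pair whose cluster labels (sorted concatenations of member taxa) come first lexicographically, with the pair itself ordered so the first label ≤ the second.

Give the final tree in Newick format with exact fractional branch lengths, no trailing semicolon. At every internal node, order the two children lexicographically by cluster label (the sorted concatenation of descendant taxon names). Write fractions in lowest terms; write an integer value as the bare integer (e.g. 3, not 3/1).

(((((E:2,Q:2):3/4,V:11/4):7/2,(O:1,Z:1):21/4):9/5,(I:6,Y:6):41/20):253/140,H:69/7)

1. join O+Z (d=2) ⇒ OZ; edges |O|=1, |Z|=1
  updated: d(E,OZ)=15/2, d(H,OZ)=33/2, d(I,OZ)=37/2, d(OZ,Q)=27/2, d(OZ,V)=33/2, d(OZ,Y)=12
2. join E+Q (d=4) ⇒ EQ; edges |E|=2, |Q|=2
  updated: d(EQ,H)=21, d(EQ,I)=43/2, d(EQ,OZ)=21/2, d(EQ,V)=11/2, d(EQ,Y)=8
3. join EQ+V (d=11/2) ⇒ EQV; edges |EQ|=3/4, |V|=11/4
  updated: d(EQV,H)=64/3, d(EQV,I)=19, d(EQV,OZ)=25/2, d(EQV,Y)=43/3
4. join I+Y (d=12) ⇒ IY; edges |I|=6, |Y|=6
  updated: d(EQV,IY)=50/3, d(H,IY)=41/2, d(IY,OZ)=61/4
5. join EQV+OZ (d=25/2) ⇒ EOQVZ; edges |EQV|=7/2, |OZ|=21/4
  updated: d(EOQVZ,H)=97/5, d(EOQVZ,IY)=161/10
6. join EOQVZ+IY (d=161/10) ⇒ EIOQVYZ; edges |EOQVZ|=9/5, |IY|=41/20
  updated: d(EIOQVYZ,H)=138/7
7. join EIOQVYZ+H (d=138/7) ⇒ EHIOQVYZ; edges |EIOQVYZ|=253/140, |H|=69/7
final tree: (((((E:2,Q:2):3/4,V:11/4):7/2,(O:1,Z:1):21/4):9/5,(I:6,Y:6):41/20):253/140,H:69/7)
total length: 6407/140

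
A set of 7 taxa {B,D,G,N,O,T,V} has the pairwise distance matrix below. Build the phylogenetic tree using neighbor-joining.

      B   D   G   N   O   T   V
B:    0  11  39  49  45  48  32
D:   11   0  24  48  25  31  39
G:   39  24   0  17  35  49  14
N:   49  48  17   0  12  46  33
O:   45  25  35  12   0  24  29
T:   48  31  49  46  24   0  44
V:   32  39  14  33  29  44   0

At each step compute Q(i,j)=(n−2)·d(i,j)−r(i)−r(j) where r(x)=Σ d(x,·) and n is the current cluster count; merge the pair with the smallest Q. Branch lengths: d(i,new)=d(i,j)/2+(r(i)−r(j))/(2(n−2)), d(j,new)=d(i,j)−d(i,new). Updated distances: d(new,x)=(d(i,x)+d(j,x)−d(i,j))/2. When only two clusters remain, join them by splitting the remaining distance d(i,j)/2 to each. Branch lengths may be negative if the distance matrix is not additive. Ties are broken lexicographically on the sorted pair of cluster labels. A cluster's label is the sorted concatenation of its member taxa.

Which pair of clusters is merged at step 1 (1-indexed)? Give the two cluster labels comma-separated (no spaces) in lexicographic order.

B,D

step 1: merge (B,D) at d=11, Q=-347; branch lengths B→101/10, D→9/10; new cluster BD
  updated: d(BD,G)=26, d(BD,N)=43, d(BD,O)=59/2, d(BD,T)=34, d(BD,V)=30
step 2: merge (G,V) at d=14, Q=-235; branch lengths G→47/8, V→65/8; new cluster GV
  updated: d(BD,GV)=21, d(GV,N)=18, d(GV,O)=25, d(GV,T)=79/2
step 3: merge (N,O) at d=12, Q=-347/2; branch lengths N→43/4, O→5/4; new cluster NO
  updated: d(BD,NO)=121/4, d(GV,NO)=31/2, d(NO,T)=29
step 4: merge (BD,T) at d=34, Q=-479/4; branch lengths BD→203/16, T→341/16; new cluster BDT
  updated: d(BDT,GV)=53/4, d(BDT,NO)=101/8
step 5: merge (BDT,GV) at d=53/4, Q=-331/8; branch lengths BDT→83/16, GV→129/16; new cluster BDGTV
  updated: d(BDGTV,NO)=119/16
step 6: merge (BDGTV,NO) at d=119/16; branch lengths BDGTV→119/32, NO→119/32; new cluster BDGNOTV
final tree: ((((B:101/10,D:9/10):203/16,T:341/16):83/16,(G:47/8,V:65/8):129/16):119/32,(N:43/4,O:5/4):119/32)
total length: 1467/16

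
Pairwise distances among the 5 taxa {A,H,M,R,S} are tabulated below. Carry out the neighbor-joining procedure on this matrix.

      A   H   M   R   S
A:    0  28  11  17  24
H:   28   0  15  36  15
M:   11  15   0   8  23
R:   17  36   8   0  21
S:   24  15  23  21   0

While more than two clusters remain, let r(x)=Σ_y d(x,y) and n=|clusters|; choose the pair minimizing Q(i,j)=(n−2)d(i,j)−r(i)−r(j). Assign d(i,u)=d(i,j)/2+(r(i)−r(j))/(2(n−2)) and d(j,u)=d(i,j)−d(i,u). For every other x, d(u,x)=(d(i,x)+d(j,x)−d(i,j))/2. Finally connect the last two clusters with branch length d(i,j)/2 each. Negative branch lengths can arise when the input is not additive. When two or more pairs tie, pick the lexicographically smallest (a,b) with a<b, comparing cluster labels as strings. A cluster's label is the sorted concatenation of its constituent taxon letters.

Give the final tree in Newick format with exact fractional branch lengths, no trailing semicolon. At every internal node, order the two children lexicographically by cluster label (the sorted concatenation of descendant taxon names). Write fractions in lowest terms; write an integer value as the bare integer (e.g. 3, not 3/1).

1. join H+S (d=15, Q=-132) ⇒ HS; edges |H|=28/3, |S|=17/3
  updated: d(A,HS)=37/2, d(HS,M)=23/2, d(HS,R)=21
2. join A+HS (d=37/2, Q=-121/2) ⇒ AHS; edges |A|=65/8, |HS|=83/8
  updated: d(AHS,M)=2, d(AHS,R)=39/4
3. join AHS+M (d=2, Q=-79/4) ⇒ AHMS; edges |AHS|=15/8, |M|=1/8
  updated: d(AHMS,R)=63/8
4. join AHMS+R (d=63/8) ⇒ AHMRS; edges |AHMS|=63/16, |R|=63/16
final tree: (((A:65/8,(H:28/3,S:17/3):83/8):15/8,M:1/8):63/16,R:63/16)
total length: 347/8

(((A:65/8,(H:28/3,S:17/3):83/8):15/8,M:1/8):63/16,R:63/16)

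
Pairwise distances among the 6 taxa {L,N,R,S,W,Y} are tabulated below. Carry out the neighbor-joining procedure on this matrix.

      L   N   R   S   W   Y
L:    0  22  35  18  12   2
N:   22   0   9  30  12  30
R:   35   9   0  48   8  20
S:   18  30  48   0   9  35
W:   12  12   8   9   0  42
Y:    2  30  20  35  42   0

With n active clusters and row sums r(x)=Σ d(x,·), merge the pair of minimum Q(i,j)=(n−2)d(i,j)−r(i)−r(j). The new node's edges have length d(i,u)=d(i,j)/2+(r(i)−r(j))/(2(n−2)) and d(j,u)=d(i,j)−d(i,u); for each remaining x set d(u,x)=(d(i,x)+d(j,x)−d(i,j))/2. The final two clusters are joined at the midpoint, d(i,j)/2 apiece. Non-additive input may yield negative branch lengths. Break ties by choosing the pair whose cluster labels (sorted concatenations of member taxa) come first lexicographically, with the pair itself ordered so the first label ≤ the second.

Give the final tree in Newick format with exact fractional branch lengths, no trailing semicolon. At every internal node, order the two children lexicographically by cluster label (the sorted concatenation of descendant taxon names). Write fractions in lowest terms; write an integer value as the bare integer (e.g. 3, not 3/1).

iteration 1: select L,Y (d=2, Q=-210); attach at lengths (-4, 6); label the merged cluster LY
  updated: d(LY,N)=25, d(LY,R)=53/2, d(LY,S)=51/2, d(LY,W)=26
iteration 2: select N,R (d=9, Q=-281/2); attach at lengths (23/12, 85/12); label the merged cluster NR
  updated: d(LY,NR)=85/4, d(NR,S)=69/2, d(NR,W)=11/2
iteration 3: select LY,NR (d=85/4, Q=-183/2); attach at lengths (27/2, 31/4); label the merged cluster LNRY
  updated: d(LNRY,S)=155/8, d(LNRY,W)=41/8
iteration 4: select LNRY,S (d=155/8, Q=-67/2); attach at lengths (31/4, 93/8); label the merged cluster LNRSY
  updated: d(LNRSY,W)=-21/8
iteration 5: select LNRSY,W (d=-21/8); attach at lengths (-21/16, -21/16); label the merged cluster LNRSWY
final tree: ((((L:-4,Y:6):27/2,(N:23/12,R:85/12):31/4):31/4,S:93/8):-21/16,W:-21/16)
total length: 49

((((L:-4,Y:6):27/2,(N:23/12,R:85/12):31/4):31/4,S:93/8):-21/16,W:-21/16)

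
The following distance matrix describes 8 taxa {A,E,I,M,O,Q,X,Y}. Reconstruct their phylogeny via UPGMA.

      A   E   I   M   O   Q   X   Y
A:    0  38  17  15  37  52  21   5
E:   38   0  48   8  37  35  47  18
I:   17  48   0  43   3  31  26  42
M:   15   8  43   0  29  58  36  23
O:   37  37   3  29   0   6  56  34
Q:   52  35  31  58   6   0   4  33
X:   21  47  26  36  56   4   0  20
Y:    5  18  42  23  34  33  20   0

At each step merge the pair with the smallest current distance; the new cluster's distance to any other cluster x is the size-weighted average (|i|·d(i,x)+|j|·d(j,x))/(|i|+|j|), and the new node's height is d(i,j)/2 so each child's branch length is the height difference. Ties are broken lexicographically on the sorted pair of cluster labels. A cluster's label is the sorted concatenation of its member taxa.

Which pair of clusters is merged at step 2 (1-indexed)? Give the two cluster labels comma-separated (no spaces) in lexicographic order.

Q,X

step 1: merge (I,O) at d=3; branch lengths I→3/2, O→3/2; new cluster IO
  updated: d(A,IO)=27, d(E,IO)=85/2, d(IO,M)=36, d(IO,Q)=37/2, d(IO,X)=41, d(IO,Y)=38
step 2: merge (Q,X) at d=4; branch lengths Q→2, X→2; new cluster QX
  updated: d(A,QX)=73/2, d(E,QX)=41, d(IO,QX)=119/4, d(M,QX)=47, d(QX,Y)=53/2
step 3: merge (A,Y) at d=5; branch lengths A→5/2, Y→5/2; new cluster AY
  updated: d(AY,E)=28, d(AY,IO)=65/2, d(AY,M)=19, d(AY,QX)=63/2
step 4: merge (E,M) at d=8; branch lengths E→4, M→4; new cluster EM
  updated: d(AY,EM)=47/2, d(EM,IO)=157/4, d(EM,QX)=44
step 5: merge (AY,EM) at d=47/2; branch lengths AY→37/4, EM→31/4; new cluster AEMY
  updated: d(AEMY,IO)=287/8, d(AEMY,QX)=151/4
step 6: merge (IO,QX) at d=119/4; branch lengths IO→107/8, QX→103/8; new cluster IOQX
  updated: d(AEMY,IOQX)=589/16
step 7: merge (AEMY,IOQX) at d=589/16; branch lengths AEMY→213/32, IOQX→113/32; new cluster AEIMOQXY
final tree: (((A:5/2,Y:5/2):37/4,(E:4,M:4):31/4):213/32,((I:3/2,O:3/2):107/8,(Q:2,X:2):103/8):113/32)
total length: 1175/16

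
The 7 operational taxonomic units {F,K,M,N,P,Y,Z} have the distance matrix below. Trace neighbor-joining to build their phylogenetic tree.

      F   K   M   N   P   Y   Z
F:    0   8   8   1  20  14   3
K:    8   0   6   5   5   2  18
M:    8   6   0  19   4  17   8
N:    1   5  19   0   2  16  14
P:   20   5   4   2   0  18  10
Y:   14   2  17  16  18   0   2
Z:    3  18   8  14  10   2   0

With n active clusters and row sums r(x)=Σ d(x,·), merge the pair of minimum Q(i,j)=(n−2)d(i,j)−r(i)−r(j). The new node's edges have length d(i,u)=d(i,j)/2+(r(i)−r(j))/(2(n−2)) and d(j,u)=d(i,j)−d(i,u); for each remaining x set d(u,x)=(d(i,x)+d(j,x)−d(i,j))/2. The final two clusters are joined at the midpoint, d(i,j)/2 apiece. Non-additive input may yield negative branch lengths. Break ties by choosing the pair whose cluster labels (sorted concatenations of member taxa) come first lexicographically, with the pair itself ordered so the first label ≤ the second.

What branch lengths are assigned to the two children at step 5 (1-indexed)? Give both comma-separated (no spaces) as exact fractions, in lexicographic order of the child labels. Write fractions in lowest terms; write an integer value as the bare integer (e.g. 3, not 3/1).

step 1: merge (Y,Z) at d=2, Q=-114; branch lengths Y→12/5, Z→-2/5; new cluster YZ
  updated: d(F,YZ)=15/2, d(K,YZ)=9, d(M,YZ)=23/2, d(N,YZ)=14, d(P,YZ)=13
step 2: merge (F,N) at d=1, Q=-163/2; branch lengths F→15/16, N→1/16; new cluster FN
  updated: d(FN,K)=6, d(FN,M)=13, d(FN,P)=21/2, d(FN,YZ)=41/4
step 3: merge (M,P) at d=4, Q=-55; branch lengths M→7/3, P→5/3; new cluster MP
  updated: d(FN,MP)=39/4, d(K,MP)=7/2, d(MP,YZ)=41/4
step 4: merge (FN,YZ) at d=41/4, Q=-35; branch lengths FN→17/4, YZ→6; new cluster FNYZ
  updated: d(FNYZ,K)=19/8, d(FNYZ,MP)=39/8
step 5: merge (FNYZ,K) at d=19/8, Q=-43/4; branch lengths FNYZ→15/8, K→1/2; new cluster FKNYZ
  updated: d(FKNYZ,MP)=3
step 6: merge (FKNYZ,MP) at d=3; branch lengths FKNYZ→3/2, MP→3/2; new cluster FKMNPYZ
final tree: ((((F:15/16,N:1/16):17/4,(Y:12/5,Z:-2/5):6):15/8,K:1/2):3/2,(M:7/3,P:5/3):3/2)
total length: 181/8

15/8,1/2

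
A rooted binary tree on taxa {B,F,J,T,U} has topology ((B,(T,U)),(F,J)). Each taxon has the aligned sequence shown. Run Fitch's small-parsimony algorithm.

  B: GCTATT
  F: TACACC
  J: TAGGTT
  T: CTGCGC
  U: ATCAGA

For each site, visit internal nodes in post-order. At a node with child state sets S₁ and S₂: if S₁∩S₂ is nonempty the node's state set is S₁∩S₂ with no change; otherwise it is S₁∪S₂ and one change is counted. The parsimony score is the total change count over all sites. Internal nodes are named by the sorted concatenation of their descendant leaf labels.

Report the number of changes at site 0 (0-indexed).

site 0, node TU: T={C} ∪ U={A} → {A,C} (+1)
site 0, node BTU: B={G} ∪ TU={A,C} → {A,C,G} (+1)
site 0, node FJ: F={T} ∩ J={T} → {T} (+0)
site 0, node BFJTU: BTU={A,C,G} ∪ FJ={T} → {A,C,G,T} (+1)
site 1, node TU: T={T} ∩ U={T} → {T} (+0)
site 1, node BTU: B={C} ∪ TU={T} → {C,T} (+1)
site 1, node FJ: F={A} ∩ J={A} → {A} (+0)
site 1, node BFJTU: BTU={C,T} ∪ FJ={A} → {A,C,T} (+1)
site 2, node TU: T={G} ∪ U={C} → {C,G} (+1)
site 2, node BTU: B={T} ∪ TU={C,G} → {C,G,T} (+1)
site 2, node FJ: F={C} ∪ J={G} → {C,G} (+1)
site 2, node BFJTU: BTU={C,G,T} ∩ FJ={C,G} → {C,G} (+0)
site 3, node TU: T={C} ∪ U={A} → {A,C} (+1)
site 3, node BTU: B={A} ∩ TU={A,C} → {A} (+0)
site 3, node FJ: F={A} ∪ J={G} → {A,G} (+1)
site 3, node BFJTU: BTU={A} ∩ FJ={A,G} → {A} (+0)
site 4, node TU: T={G} ∩ U={G} → {G} (+0)
site 4, node BTU: B={T} ∪ TU={G} → {G,T} (+1)
site 4, node FJ: F={C} ∪ J={T} → {C,T} (+1)
site 4, node BFJTU: BTU={G,T} ∩ FJ={C,T} → {T} (+0)
site 5, node TU: T={C} ∪ U={A} → {A,C} (+1)
site 5, node BTU: B={T} ∪ TU={A,C} → {A,C,T} (+1)
site 5, node FJ: F={C} ∪ J={T} → {C,T} (+1)
site 5, node BFJTU: BTU={A,C,T} ∩ FJ={C,T} → {C,T} (+0)
per-site changes: [3, 2, 3, 2, 2, 3]; total = 15

3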